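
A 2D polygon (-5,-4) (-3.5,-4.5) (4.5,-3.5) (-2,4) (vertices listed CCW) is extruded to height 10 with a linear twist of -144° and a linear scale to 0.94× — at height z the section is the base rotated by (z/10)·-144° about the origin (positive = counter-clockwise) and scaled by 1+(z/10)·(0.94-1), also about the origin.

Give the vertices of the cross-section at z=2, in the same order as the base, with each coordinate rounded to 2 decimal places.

t = z/height = 2/10 = 0.2
s = 1 + (scale-1)·z/height = 1 + (0.94-1)·2/10 = 0.988000
θ = twist·z/height = -144°·2/10 = -28.8000° = -0.502655 rad
cos θ = 0.876307, sin θ = -0.481754 (intermediates below are computed at full precision and shown rounded to 5 d.p.)
v1: (-5,-4) → rotate → (-6.30855,-1.09646) → ×s → (-6.23285,-1.08330) → (-6.23,-1.08)
v2: (-3.5,-4.5) → rotate → (-5.23496,-2.25724) → ×s → (-5.17215,-2.23016) → (-5.17,-2.23)
v3: (4.5,-3.5) → rotate → (2.25724,-5.23496) → ×s → (2.23016,-5.17215) → (2.23,-5.17)
v4: (-2,4) → rotate → (0.17440,4.46873) → ×s → (0.17231,4.41511) → (0.17,4.42)

Cross-section at z=2: (-6.23,-1.08) (-5.17,-2.23) (2.23,-5.17) (0.17,4.42)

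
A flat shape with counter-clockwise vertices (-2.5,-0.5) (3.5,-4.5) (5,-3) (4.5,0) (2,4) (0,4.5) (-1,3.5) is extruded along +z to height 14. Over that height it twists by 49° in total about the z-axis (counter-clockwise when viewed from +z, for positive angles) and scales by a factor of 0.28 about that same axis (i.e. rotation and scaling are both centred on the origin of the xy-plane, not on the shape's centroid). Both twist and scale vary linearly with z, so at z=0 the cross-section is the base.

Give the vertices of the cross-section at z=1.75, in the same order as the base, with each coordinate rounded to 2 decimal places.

Cross-section at z=1.75: (-2.21,-0.70) (3.60,-3.73) (4.82,-2.23) (4.07,0.44) (1.42,3.81) (-0.44,4.07) (-1.24,3.07)

t = z/height = 1.75/14 = 0.125
s = 1 + (scale-1)·z/height = 1 + (0.28-1)·1.75/14 = 0.910000
θ = twist·z/height = 49°·1.75/14 = 6.1250° = 0.106901 rad
cos θ = 0.994291, sin θ = 0.106698 (intermediates below are computed at full precision and shown rounded to 5 d.p.)
v1: (-2.5,-0.5) → rotate → (-2.43238,-0.76389) → ×s → (-2.21347,-0.69514) → (-2.21,-0.70)
v2: (3.5,-4.5) → rotate → (3.96016,-4.10087) → ×s → (3.60375,-3.73179) → (3.60,-3.73)
v3: (5,-3) → rotate → (5.29155,-2.44938) → ×s → (4.81531,-2.22894) → (4.82,-2.23)
v4: (4.5,0) → rotate → (4.47431,0.48014) → ×s → (4.07162,0.43693) → (4.07,0.44)
v5: (2,4) → rotate → (1.56179,4.19056) → ×s → (1.42123,3.81341) → (1.42,3.81)
v6: (0,4.5) → rotate → (-0.48014,4.47431) → ×s → (-0.43693,4.07162) → (-0.44,4.07)
v7: (-1,3.5) → rotate → (-1.36773,3.37332) → ×s → (-1.24464,3.06972) → (-1.24,3.07)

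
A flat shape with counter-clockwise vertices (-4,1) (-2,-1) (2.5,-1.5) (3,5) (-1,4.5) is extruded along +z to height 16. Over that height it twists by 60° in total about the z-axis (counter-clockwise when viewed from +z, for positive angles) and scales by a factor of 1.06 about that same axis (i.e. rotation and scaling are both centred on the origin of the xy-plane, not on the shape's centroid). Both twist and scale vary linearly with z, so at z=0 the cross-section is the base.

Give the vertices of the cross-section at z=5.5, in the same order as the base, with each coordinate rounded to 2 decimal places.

t = z/height = 5.5/16 = 0.34375
s = 1 + (scale-1)·z/height = 1 + (1.06-1)·5.5/16 = 1.020625
θ = twist·z/height = 60°·5.5/16 = 20.6250° = 0.359974 rad
cos θ = 0.935906, sin θ = 0.352250 (intermediates below are computed at full precision and shown rounded to 5 d.p.)
v1: (-4,1) → rotate → (-4.09587,-0.47309) → ×s → (-4.18035,-0.48285) → (-4.18,-0.48)
v2: (-2,-1) → rotate → (-1.51956,-1.64041) → ×s → (-1.55090,-1.67424) → (-1.55,-1.67)
v3: (2.5,-1.5) → rotate → (2.86814,-0.52323) → ×s → (2.92730,-0.53403) → (2.93,-0.53)
v4: (3,5) → rotate → (1.04647,5.73628) → ×s → (1.06805,5.85459) → (1.07,5.85)
v5: (-1,4.5) → rotate → (-2.52103,3.85933) → ×s → (-2.57303,3.93893) → (-2.57,3.94)

Cross-section at z=5.5: (-4.18,-0.48) (-1.55,-1.67) (2.93,-0.53) (1.07,5.85) (-2.57,3.94)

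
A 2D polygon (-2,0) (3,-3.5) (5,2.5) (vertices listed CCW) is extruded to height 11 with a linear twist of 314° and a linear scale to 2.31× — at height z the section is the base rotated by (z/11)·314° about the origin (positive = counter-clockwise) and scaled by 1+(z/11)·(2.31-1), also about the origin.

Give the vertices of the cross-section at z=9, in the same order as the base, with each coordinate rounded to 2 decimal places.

Cross-section at z=9: (0.94,4.04) (-8.47,-4.41) (2.70,-11.26)

t = z/height = 9/11 = 0.818182
s = 1 + (scale-1)·z/height = 1 + (2.31-1)·9/11 = 2.071818
θ = twist·z/height = 314°·9/11 = 256.9091° = 4.483910 rad
cos θ = -0.226497, sin θ = -0.974012 (intermediates below are computed at full precision and shown rounded to 5 d.p.)
v1: (-2,0) → rotate → (0.45299,1.94802) → ×s → (0.93852,4.03595) → (0.94,4.04)
v2: (3,-3.5) → rotate → (-4.08853,-2.12930) → ×s → (-8.47069,-4.41152) → (-8.47,-4.41)
v3: (5,2.5) → rotate → (1.30255,-5.43630) → ×s → (2.69864,-11.26303) → (2.70,-11.26)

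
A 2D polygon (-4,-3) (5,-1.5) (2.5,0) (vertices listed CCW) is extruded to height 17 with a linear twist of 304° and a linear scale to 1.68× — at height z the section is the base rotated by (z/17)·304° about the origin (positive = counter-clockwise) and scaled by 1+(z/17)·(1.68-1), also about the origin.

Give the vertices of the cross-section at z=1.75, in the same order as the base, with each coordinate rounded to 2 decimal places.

Cross-section at z=1.75: (-1.99,-4.97) (5.41,1.41) (2.29,1.39)

t = z/height = 1.75/17 = 0.102941
s = 1 + (scale-1)·z/height = 1 + (1.68-1)·1.75/17 = 1.070000
θ = twist·z/height = 304°·1.75/17 = 31.2941° = 0.546185 rad
cos θ = 0.854512, sin θ = 0.519431 (intermediates below are computed at full precision and shown rounded to 5 d.p.)
v1: (-4,-3) → rotate → (-1.85975,-4.64126) → ×s → (-1.98994,-4.96615) → (-1.99,-4.97)
v2: (5,-1.5) → rotate → (5.05171,1.31539) → ×s → (5.40533,1.40747) → (5.41,1.41)
v3: (2.5,0) → rotate → (2.13628,1.29858) → ×s → (2.28582,1.38948) → (2.29,1.39)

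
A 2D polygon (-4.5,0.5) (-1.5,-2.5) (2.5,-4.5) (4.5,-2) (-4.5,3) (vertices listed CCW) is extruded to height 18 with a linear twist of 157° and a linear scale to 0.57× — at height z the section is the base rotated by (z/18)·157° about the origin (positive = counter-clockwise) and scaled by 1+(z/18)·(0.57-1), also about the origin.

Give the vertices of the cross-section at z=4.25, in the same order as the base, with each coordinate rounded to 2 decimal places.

Cross-section at z=4.25: (-3.50,-2.08) (0.28,-2.60) (4.23,-1.87) (4.31,1.00) (-4.85,-0.29)

t = z/height = 4.25/18 = 0.236111
s = 1 + (scale-1)·z/height = 1 + (0.57-1)·4.25/18 = 0.898472
θ = twist·z/height = 157°·4.25/18 = 37.0694° = 0.646984 rad
cos θ = 0.797906, sin θ = 0.602783 (intermediates below are computed at full precision and shown rounded to 5 d.p.)
v1: (-4.5,0.5) → rotate → (-3.89197,-2.31357) → ×s → (-3.49682,-2.07868) → (-3.50,-2.08)
v2: (-1.5,-2.5) → rotate → (0.31010,-2.89894) → ×s → (0.27861,-2.60461) → (0.28,-2.60)
v3: (2.5,-4.5) → rotate → (4.70729,-2.08362) → ×s → (4.22937,-1.87207) → (4.23,-1.87)
v4: (4.5,-2) → rotate → (4.79614,1.11671) → ×s → (4.30920,1.00333) → (4.31,1.00)
v5: (-4.5,3) → rotate → (-5.39892,-0.31880) → ×s → (-4.85078,-0.28644) → (-4.85,-0.29)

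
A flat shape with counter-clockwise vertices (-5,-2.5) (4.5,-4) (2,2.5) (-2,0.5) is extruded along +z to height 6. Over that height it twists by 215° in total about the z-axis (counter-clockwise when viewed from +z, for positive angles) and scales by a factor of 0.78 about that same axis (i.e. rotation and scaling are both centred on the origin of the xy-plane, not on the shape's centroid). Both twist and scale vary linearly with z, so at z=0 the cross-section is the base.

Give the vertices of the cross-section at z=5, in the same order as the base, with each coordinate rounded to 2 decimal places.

Cross-section at z=5: (4.11,1.98) (-3.63,3.32) (-1.66,-2.02) (1.63,-0.43)

t = z/height = 5/6 = 0.833333
s = 1 + (scale-1)·z/height = 1 + (0.78-1)·5/6 = 0.816667
θ = twist·z/height = 215°·5/6 = 179.1667° = 3.127048 rad
cos θ = -0.999894, sin θ = 0.014544 (intermediates below are computed at full precision and shown rounded to 5 d.p.)
v1: (-5,-2.5) → rotate → (5.03583,2.42702) → ×s → (4.11260,1.98206) → (4.11,1.98)
v2: (4.5,-4) → rotate → (-4.44135,4.06502) → ×s → (-3.62710,3.31977) → (-3.63,3.32)
v3: (2,2.5) → rotate → (-2.03615,-2.47065) → ×s → (-1.66285,-2.01770) → (-1.66,-2.02)
v4: (-2,0.5) → rotate → (1.99252,-0.52903) → ×s → (1.62722,-0.43205) → (1.63,-0.43)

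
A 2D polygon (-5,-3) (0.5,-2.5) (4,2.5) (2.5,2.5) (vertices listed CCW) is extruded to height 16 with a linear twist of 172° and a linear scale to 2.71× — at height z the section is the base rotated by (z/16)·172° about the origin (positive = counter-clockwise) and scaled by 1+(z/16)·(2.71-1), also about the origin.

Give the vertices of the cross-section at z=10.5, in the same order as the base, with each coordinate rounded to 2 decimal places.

t = z/height = 10.5/16 = 0.65625
s = 1 + (scale-1)·z/height = 1 + (2.71-1)·10.5/16 = 2.122188
θ = twist·z/height = 172°·10.5/16 = 112.8750° = 1.970040 rad
cos θ = -0.388722, sin θ = 0.921355 (intermediates below are computed at full precision and shown rounded to 5 d.p.)
v1: (-5,-3) → rotate → (4.70768,-3.44061) → ×s → (9.99057,-7.30162) → (9.99,-7.30)
v2: (0.5,-2.5) → rotate → (2.10903,1.43248) → ×s → (4.47575,3.04000) → (4.48,3.04)
v3: (4,2.5) → rotate → (-3.85828,2.71362) → ×s → (-8.18798,5.75880) → (-8.19,5.76)
v4: (2.5,2.5) → rotate → (-3.27519,1.33158) → ×s → (-6.95057,2.82587) → (-6.95,2.83)

Cross-section at z=10.5: (9.99,-7.30) (4.48,3.04) (-8.19,5.76) (-6.95,2.83)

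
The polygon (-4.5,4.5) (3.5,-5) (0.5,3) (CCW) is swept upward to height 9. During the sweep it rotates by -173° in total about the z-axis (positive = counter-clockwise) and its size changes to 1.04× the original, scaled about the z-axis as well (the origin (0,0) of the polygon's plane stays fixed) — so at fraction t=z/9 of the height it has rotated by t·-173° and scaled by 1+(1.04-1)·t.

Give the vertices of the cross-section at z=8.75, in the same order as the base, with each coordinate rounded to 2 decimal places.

t = z/height = 8.75/9 = 0.972222
s = 1 + (scale-1)·z/height = 1 + (1.04-1)·8.75/9 = 1.038889
θ = twist·z/height = -173°·8.75/9 = -168.1944° = -2.935547 rad
cos θ = -0.978848, sin θ = -0.204591 (intermediates below are computed at full precision and shown rounded to 5 d.p.)
v1: (-4.5,4.5) → rotate → (5.32547,-3.48415) → ×s → (5.53258,-3.61965) → (5.53,-3.62)
v2: (3.5,-5) → rotate → (-4.44892,4.17817) → ×s → (-4.62193,4.34065) → (-4.62,4.34)
v3: (0.5,3) → rotate → (0.12435,-3.03884) → ×s → (0.12918,-3.15702) → (0.13,-3.16)

Cross-section at z=8.75: (5.53,-3.62) (-4.62,4.34) (0.13,-3.16)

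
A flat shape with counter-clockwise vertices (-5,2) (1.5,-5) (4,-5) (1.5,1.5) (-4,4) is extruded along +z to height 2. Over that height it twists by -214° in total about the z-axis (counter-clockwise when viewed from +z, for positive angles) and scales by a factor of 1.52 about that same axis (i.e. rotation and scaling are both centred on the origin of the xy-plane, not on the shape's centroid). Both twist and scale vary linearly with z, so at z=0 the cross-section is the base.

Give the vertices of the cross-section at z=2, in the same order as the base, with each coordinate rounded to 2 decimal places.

t = z/height = 2/2 = 1
s = 1 + (scale-1)·z/height = 1 + (1.52-1)·2/2 = 1.520000
θ = twist·z/height = -214°·2/2 = -214.0000° = -3.735005 rad
cos θ = -0.829038, sin θ = 0.559193 (intermediates below are computed at full precision and shown rounded to 5 d.p.)
v1: (-5,2) → rotate → (3.02680,-4.45404) → ×s → (4.60074,-6.77014) → (4.60,-6.77)
v2: (1.5,-5) → rotate → (1.55241,4.98398) → ×s → (2.35966,7.57565) → (2.36,7.58)
v3: (4,-5) → rotate → (-0.52019,6.38196) → ×s → (-0.79068,9.70058) → (-0.79,9.70)
v4: (1.5,1.5) → rotate → (-2.08235,-0.40477) → ×s → (-3.16517,-0.61525) → (-3.17,-0.62)
v5: (-4,4) → rotate → (1.07938,-5.55292) → ×s → (1.64066,-8.44044) → (1.64,-8.44)

Cross-section at z=2: (4.60,-6.77) (2.36,7.58) (-0.79,9.70) (-3.17,-0.62) (1.64,-8.44)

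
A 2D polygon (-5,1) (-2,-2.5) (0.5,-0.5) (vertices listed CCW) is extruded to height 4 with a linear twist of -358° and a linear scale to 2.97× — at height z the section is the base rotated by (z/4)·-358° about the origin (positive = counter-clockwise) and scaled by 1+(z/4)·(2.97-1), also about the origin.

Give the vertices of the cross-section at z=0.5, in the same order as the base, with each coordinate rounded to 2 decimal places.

Cross-section at z=0.5: (-3.55,5.27) (-3.96,-0.46) (0.00,-0.88)

t = z/height = 0.5/4 = 0.125
s = 1 + (scale-1)·z/height = 1 + (2.97-1)·0.5/4 = 1.246250
θ = twist·z/height = -358°·0.5/4 = -44.7500° = -0.781035 rad
cos θ = 0.710185, sin θ = -0.704015 (intermediates below are computed at full precision and shown rounded to 5 d.p.)
v1: (-5,1) → rotate → (-2.84691,4.23026) → ×s → (-3.54796,5.27196) → (-3.55,5.27)
v2: (-2,-2.5) → rotate → (-3.18041,-0.36743) → ×s → (-3.96358,-0.45791) → (-3.96,-0.46)
v3: (0.5,-0.5) → rotate → (0.00309,-0.70710) → ×s → (0.00385,-0.88122) → (0.00,-0.88)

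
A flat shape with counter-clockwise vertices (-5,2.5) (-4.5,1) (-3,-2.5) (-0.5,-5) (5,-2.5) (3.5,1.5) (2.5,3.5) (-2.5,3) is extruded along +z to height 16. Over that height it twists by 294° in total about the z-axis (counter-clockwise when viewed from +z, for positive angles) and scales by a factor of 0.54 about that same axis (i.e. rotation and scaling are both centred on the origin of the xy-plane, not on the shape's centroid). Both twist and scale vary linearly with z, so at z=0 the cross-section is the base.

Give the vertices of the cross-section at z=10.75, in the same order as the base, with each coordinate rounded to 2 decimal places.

t = z/height = 10.75/16 = 0.671875
s = 1 + (scale-1)·z/height = 1 + (0.54-1)·10.75/16 = 0.690938
θ = twist·z/height = 294°·10.75/16 = 197.5313° = 3.447571 rad
cos θ = -0.953553, sin θ = -0.301226 (intermediates below are computed at full precision and shown rounded to 5 d.p.)
v1: (-5,2.5) → rotate → (5.52083,-0.87775) → ×s → (3.81455,-0.60647) → (3.81,-0.61)
v2: (-4.5,1) → rotate → (4.59221,0.40196) → ×s → (3.17293,0.27773) → (3.17,0.28)
v3: (-3,-2.5) → rotate → (2.10759,3.28756) → ×s → (1.45622,2.27150) → (1.46,2.27)
v4: (-0.5,-5) → rotate → (-1.02935,4.91838) → ×s → (-0.71122,3.39829) → (-0.71,3.40)
v5: (5,-2.5) → rotate → (-5.52083,0.87775) → ×s → (-3.81455,0.60647) → (-3.81,0.61)
v6: (3.5,1.5) → rotate → (-2.88560,-2.48462) → ×s → (-1.99377,-1.71672) → (-1.99,-1.72)
v7: (2.5,3.5) → rotate → (-1.32959,-4.09050) → ×s → (-0.91866,-2.82628) → (-0.92,-2.83)
v8: (-2.5,3) → rotate → (3.28756,-2.10759) → ×s → (2.27150,-1.45622) → (2.27,-1.46)

Cross-section at z=10.75: (3.81,-0.61) (3.17,0.28) (1.46,2.27) (-0.71,3.40) (-3.81,0.61) (-1.99,-1.72) (-0.92,-2.83) (2.27,-1.46)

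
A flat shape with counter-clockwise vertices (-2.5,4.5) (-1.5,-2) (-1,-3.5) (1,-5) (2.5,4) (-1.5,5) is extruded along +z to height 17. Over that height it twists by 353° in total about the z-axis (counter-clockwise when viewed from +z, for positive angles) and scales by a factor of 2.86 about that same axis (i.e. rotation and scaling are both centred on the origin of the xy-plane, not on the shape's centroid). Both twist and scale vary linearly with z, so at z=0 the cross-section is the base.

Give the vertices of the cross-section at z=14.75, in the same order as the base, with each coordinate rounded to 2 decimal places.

t = z/height = 14.75/17 = 0.867647
s = 1 + (scale-1)·z/height = 1 + (2.86-1)·14.75/17 = 2.613824
θ = twist·z/height = 353°·14.75/17 = 306.2794° = 5.345584 rad
cos θ = 0.591724, sin θ = -0.806141 (intermediates below are computed at full precision and shown rounded to 5 d.p.)
v1: (-2.5,4.5) → rotate → (2.14833,4.67811) → ×s → (5.61534,12.22775) → (5.62,12.23)
v2: (-1.5,-2) → rotate → (-2.49987,0.02576) → ×s → (-6.53421,0.06734) → (-6.53,0.07)
v3: (-1,-3.5) → rotate → (-3.41322,-1.26489) → ×s → (-8.92155,-3.30620) → (-8.92,-3.31)
v4: (1,-5) → rotate → (-3.43898,-3.76476) → ×s → (-8.98889,-9.84041) → (-8.99,-9.84)
v5: (2.5,4) → rotate → (4.70387,0.35154) → ×s → (12.29509,0.91887) → (12.30,0.92)
v6: (-1.5,5) → rotate → (3.14312,4.16783) → ×s → (8.21556,10.89397) → (8.22,10.89)

Cross-section at z=14.75: (5.62,12.23) (-6.53,0.07) (-8.92,-3.31) (-8.99,-9.84) (12.30,0.92) (8.22,10.89)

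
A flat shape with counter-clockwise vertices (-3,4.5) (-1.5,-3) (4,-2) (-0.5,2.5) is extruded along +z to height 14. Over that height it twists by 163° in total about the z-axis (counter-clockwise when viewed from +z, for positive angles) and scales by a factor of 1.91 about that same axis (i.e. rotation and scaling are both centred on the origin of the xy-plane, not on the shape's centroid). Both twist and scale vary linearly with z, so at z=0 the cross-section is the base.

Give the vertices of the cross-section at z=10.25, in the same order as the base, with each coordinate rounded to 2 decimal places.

t = z/height = 10.25/14 = 0.732143
s = 1 + (scale-1)·z/height = 1 + (1.91-1)·10.25/14 = 1.666250
θ = twist·z/height = 163°·10.25/14 = 119.3393° = 2.082863 rad
cos θ = -0.489980, sin θ = 0.871734 (intermediates below are computed at full precision and shown rounded to 5 d.p.)
v1: (-3,4.5) → rotate → (-2.45286,-4.82011) → ×s → (-4.08708,-8.03151) → (-4.09,-8.03)
v2: (-1.5,-3) → rotate → (3.35017,0.16234) → ×s → (5.58222,0.27050) → (5.58,0.27)
v3: (4,-2) → rotate → (-0.21645,4.46689) → ×s → (-0.36067,7.44296) → (-0.36,7.44)
v4: (-0.5,2.5) → rotate → (-1.93434,-1.66082) → ×s → (-3.22310,-2.76734) → (-3.22,-2.77)

Cross-section at z=10.25: (-4.09,-8.03) (5.58,0.27) (-0.36,7.44) (-3.22,-2.77)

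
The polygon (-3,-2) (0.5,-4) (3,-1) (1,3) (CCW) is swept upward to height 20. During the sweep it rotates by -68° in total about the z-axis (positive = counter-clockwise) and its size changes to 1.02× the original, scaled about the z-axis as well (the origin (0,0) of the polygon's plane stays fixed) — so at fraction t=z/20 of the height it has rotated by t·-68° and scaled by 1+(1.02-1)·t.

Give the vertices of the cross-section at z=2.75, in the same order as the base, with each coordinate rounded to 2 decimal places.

Cross-section at z=2.75: (-3.29,-1.49) (-0.16,-4.04) (2.81,-1.48) (1.48,2.81)

t = z/height = 2.75/20 = 0.1375
s = 1 + (scale-1)·z/height = 1 + (1.02-1)·2.75/20 = 1.002750
θ = twist·z/height = -68°·2.75/20 = -9.3500° = -0.163188 rad
cos θ = 0.986714, sin θ = -0.162465 (intermediates below are computed at full precision and shown rounded to 5 d.p.)
v1: (-3,-2) → rotate → (-3.28507,-1.48603) → ×s → (-3.29411,-1.49012) → (-3.29,-1.49)
v2: (0.5,-4) → rotate → (-0.15650,-4.02809) → ×s → (-0.15693,-4.03917) → (-0.16,-4.04)
v3: (3,-1) → rotate → (2.79768,-1.47411) → ×s → (2.80537,-1.47816) → (2.81,-1.48)
v4: (1,3) → rotate → (1.47411,2.79768) → ×s → (1.47816,2.80537) → (1.48,2.81)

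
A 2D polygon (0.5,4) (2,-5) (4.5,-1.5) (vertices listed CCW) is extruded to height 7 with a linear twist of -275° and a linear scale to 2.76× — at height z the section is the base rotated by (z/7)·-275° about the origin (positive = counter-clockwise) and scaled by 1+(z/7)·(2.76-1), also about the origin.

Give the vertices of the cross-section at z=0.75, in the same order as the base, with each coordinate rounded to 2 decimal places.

t = z/height = 0.75/7 = 0.107143
s = 1 + (scale-1)·z/height = 1 + (2.76-1)·0.75/7 = 1.188571
θ = twist·z/height = -275°·0.75/7 = -29.4643° = -0.514249 rad
cos θ = 0.870662, sin θ = -0.491881 (intermediates below are computed at full precision and shown rounded to 5 d.p.)
v1: (0.5,4) → rotate → (2.40286,3.23671) → ×s → (2.85596,3.84706) → (2.86,3.85)
v2: (2,-5) → rotate → (-0.71808,-5.33707) → ×s → (-0.85349,-6.34349) → (-0.85,-6.34)
v3: (4.5,-1.5) → rotate → (3.18016,-3.51946) → ×s → (3.77985,-4.18313) → (3.78,-4.18)

Cross-section at z=0.75: (2.86,3.85) (-0.85,-6.34) (3.78,-4.18)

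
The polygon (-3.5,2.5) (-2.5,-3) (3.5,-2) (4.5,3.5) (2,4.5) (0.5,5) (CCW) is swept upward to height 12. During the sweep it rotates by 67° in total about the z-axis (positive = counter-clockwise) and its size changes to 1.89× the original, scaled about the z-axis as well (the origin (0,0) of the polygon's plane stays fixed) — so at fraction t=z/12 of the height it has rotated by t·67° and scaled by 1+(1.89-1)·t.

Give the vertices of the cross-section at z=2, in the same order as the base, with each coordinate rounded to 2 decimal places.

t = z/height = 2/12 = 0.166667
s = 1 + (scale-1)·z/height = 1 + (1.89-1)·2/12 = 1.148333
θ = twist·z/height = 67°·2/12 = 11.1667° = 0.194895 rad
cos θ = 0.981068, sin θ = 0.193664 (intermediates below are computed at full precision and shown rounded to 5 d.p.)
v1: (-3.5,2.5) → rotate → (-3.91790,1.77485) → ×s → (-4.49905,2.03812) → (-4.50,2.04)
v2: (-2.5,-3) → rotate → (-1.87168,-3.42736) → ×s → (-2.14931,-3.93576) → (-2.15,-3.94)
v3: (3.5,-2) → rotate → (3.82107,-1.28431) → ×s → (4.38786,-1.47482) → (4.39,-1.47)
v4: (4.5,3.5) → rotate → (3.73698,4.30522) → ×s → (4.29130,4.94383) → (4.29,4.94)
v5: (2,4.5) → rotate → (1.09065,4.80213) → ×s → (1.25243,5.51445) → (1.25,5.51)
v6: (0.5,5) → rotate → (-0.47778,5.00217) → ×s → (-0.54866,5.74416) → (-0.55,5.74)

Cross-section at z=2: (-4.50,2.04) (-2.15,-3.94) (4.39,-1.47) (4.29,4.94) (1.25,5.51) (-0.55,5.74)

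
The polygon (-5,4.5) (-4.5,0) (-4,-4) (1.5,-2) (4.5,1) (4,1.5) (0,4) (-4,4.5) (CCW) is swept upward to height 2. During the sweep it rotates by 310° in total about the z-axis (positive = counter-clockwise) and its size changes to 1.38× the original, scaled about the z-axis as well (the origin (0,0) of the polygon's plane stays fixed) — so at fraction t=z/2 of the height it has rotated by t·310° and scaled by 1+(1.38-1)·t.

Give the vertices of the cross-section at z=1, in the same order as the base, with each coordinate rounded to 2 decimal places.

Cross-section at z=1: (3.13,-7.37) (4.85,-2.26) (6.33,2.30) (-0.61,2.91) (-5.36,1.18) (-5.07,0.39) (-2.01,-4.31) (2.05,-6.86)

t = z/height = 1/2 = 0.5
s = 1 + (scale-1)·z/height = 1 + (1.38-1)·1/2 = 1.190000
θ = twist·z/height = 310°·1/2 = 155.0000° = 2.705260 rad
cos θ = -0.906308, sin θ = 0.422618 (intermediates below are computed at full precision and shown rounded to 5 d.p.)
v1: (-5,4.5) → rotate → (2.62976,-6.19148) → ×s → (3.12941,-7.36786) → (3.13,-7.37)
v2: (-4.5,0) → rotate → (4.07839,-1.90178) → ×s → (4.85328,-2.26312) → (4.85,-2.26)
v3: (-4,-4) → rotate → (5.31570,1.93476) → ×s → (6.32569,2.30236) → (6.33,2.30)
v4: (1.5,-2) → rotate → (-0.51423,2.44654) → ×s → (-0.61193,2.91139) → (-0.61,2.91)
v5: (4.5,1) → rotate → (-4.50100,0.99547) → ×s → (-5.35619,1.18461) → (-5.36,1.18)
v6: (4,1.5) → rotate → (-4.25916,0.33101) → ×s → (-5.06840,0.39390) → (-5.07,0.39)
v7: (0,4) → rotate → (-1.69047,-3.62523) → ×s → (-2.01166,-4.31403) → (-2.01,-4.31)
v8: (-4,4.5) → rotate → (1.72345,-5.76886) → ×s → (2.05090,-6.86494) → (2.05,-6.86)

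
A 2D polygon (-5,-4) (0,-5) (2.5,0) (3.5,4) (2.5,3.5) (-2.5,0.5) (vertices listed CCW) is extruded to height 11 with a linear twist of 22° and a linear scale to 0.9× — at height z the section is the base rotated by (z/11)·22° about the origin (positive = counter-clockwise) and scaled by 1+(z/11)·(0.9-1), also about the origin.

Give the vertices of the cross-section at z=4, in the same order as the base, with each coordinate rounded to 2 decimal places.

t = z/height = 4/11 = 0.363636
s = 1 + (scale-1)·z/height = 1 + (0.9-1)·4/11 = 0.963636
θ = twist·z/height = 22°·4/11 = 8.0000° = 0.139626 rad
cos θ = 0.990268, sin θ = 0.139173 (intermediates below are computed at full precision and shown rounded to 5 d.p.)
v1: (-5,-4) → rotate → (-4.39465,-4.65694) → ×s → (-4.23484,-4.48759) → (-4.23,-4.49)
v2: (0,-5) → rotate → (0.69587,-4.95134) → ×s → (0.67056,-4.77129) → (0.67,-4.77)
v3: (2.5,0) → rotate → (2.47567,0.34793) → ×s → (2.38565,0.33528) → (2.39,0.34)
v4: (3.5,4) → rotate → (2.90925,4.44818) → ×s → (2.80346,4.28643) → (2.80,4.29)
v5: (2.5,3.5) → rotate → (1.98856,3.81387) → ×s → (1.91625,3.67518) → (1.92,3.68)
v6: (-2.5,0.5) → rotate → (-2.54526,0.14720) → ×s → (-2.45270,0.14185) → (-2.45,0.14)

Cross-section at z=4: (-4.23,-4.49) (0.67,-4.77) (2.39,0.34) (2.80,4.29) (1.92,3.68) (-2.45,0.14)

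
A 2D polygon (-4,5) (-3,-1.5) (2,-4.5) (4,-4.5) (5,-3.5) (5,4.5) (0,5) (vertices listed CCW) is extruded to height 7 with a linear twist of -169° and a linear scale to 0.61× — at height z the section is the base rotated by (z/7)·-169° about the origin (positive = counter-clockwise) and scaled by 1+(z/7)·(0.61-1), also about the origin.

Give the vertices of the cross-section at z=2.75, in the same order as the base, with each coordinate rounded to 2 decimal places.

t = z/height = 2.75/7 = 0.392857
s = 1 + (scale-1)·z/height = 1 + (0.61-1)·2.75/7 = 0.846786
θ = twist·z/height = -169°·2.75/7 = -66.3929° = -1.158774 rad
cos θ = 0.400463, sin θ = -0.916313 (intermediates below are computed at full precision and shown rounded to 5 d.p.)
v1: (-4,5) → rotate → (2.97971,5.66757) → ×s → (2.52318,4.79922) → (2.52,4.80)
v2: (-3,-1.5) → rotate → (-2.57586,2.14824) → ×s → (-2.18120,1.81910) → (-2.18,1.82)
v3: (2,-4.5) → rotate → (-3.32248,-3.63471) → ×s → (-2.81343,-3.07782) → (-2.81,-3.08)
v4: (4,-4.5) → rotate → (-2.52155,-5.46734) → ×s → (-2.13522,-4.62966) → (-2.14,-4.63)
v5: (5,-3.5) → rotate → (-1.20478,-5.98319) → ×s → (-1.02019,-5.06648) → (-1.02,-5.07)
v6: (5,4.5) → rotate → (6.12572,-2.77948) → ×s → (5.18718,-2.35362) → (5.19,-2.35)
v7: (0,5) → rotate → (4.58156,2.00232) → ×s → (3.87960,1.69553) → (3.88,1.70)

Cross-section at z=2.75: (2.52,4.80) (-2.18,1.82) (-2.81,-3.08) (-2.14,-4.63) (-1.02,-5.07) (5.19,-2.35) (3.88,1.70)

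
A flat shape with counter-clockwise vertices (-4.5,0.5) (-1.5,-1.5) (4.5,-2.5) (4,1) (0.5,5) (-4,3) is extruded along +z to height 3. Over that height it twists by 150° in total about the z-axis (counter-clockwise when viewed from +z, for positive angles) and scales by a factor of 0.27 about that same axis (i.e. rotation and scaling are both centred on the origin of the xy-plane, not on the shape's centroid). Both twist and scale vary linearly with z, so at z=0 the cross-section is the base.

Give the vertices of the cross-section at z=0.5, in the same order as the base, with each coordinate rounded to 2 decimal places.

t = z/height = 0.5/3 = 0.166667
s = 1 + (scale-1)·z/height = 1 + (0.27-1)·0.5/3 = 0.878333
θ = twist·z/height = 150°·0.5/3 = 25.0000° = 0.436332 rad
cos θ = 0.906308, sin θ = 0.422618 (intermediates below are computed at full precision and shown rounded to 5 d.p.)
v1: (-4.5,0.5) → rotate → (-4.28969,-1.44863) → ×s → (-3.76778,-1.27238) → (-3.77,-1.27)
v2: (-1.5,-1.5) → rotate → (-0.72553,-1.99339) → ×s → (-0.63726,-1.75086) → (-0.64,-1.75)
v3: (4.5,-2.5) → rotate → (5.13493,-0.36399) → ×s → (4.51018,-0.31970) → (4.51,-0.32)
v4: (4,1) → rotate → (3.20261,2.59678) → ×s → (2.81296,2.28084) → (2.81,2.28)
v5: (0.5,5) → rotate → (-1.65994,4.74285) → ×s → (-1.45798,4.16580) → (-1.46,4.17)
v6: (-4,3) → rotate → (-4.89309,1.02845) → ×s → (-4.29776,0.90332) → (-4.30,0.90)

Cross-section at z=0.5: (-3.77,-1.27) (-0.64,-1.75) (4.51,-0.32) (2.81,2.28) (-1.46,4.17) (-4.30,0.90)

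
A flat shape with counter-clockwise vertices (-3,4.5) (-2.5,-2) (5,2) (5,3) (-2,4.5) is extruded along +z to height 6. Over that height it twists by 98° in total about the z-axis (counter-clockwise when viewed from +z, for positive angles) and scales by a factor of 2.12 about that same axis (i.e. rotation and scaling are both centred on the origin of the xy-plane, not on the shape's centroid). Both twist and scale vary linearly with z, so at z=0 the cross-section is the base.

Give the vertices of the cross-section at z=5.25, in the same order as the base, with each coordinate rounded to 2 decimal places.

Cross-section at z=5.25: (-9.33,-5.26) (3.58,-5.23) (-3.22,10.17) (-5.19,10.31) (-9.18,-3.29)

t = z/height = 5.25/6 = 0.875
s = 1 + (scale-1)·z/height = 1 + (2.12-1)·5.25/6 = 1.980000
θ = twist·z/height = 98°·5.25/6 = 85.7500° = 1.496620 rad
cos θ = 0.074108, sin θ = 0.997250 (intermediates below are computed at full precision and shown rounded to 5 d.p.)
v1: (-3,4.5) → rotate → (-4.70995,-2.65826) → ×s → (-9.32570,-5.26336) → (-9.33,-5.26)
v2: (-2.5,-2) → rotate → (1.80923,-2.64134) → ×s → (3.58227,-5.22986) → (3.58,-5.23)
v3: (5,2) → rotate → (-1.62396,5.13447) → ×s → (-3.21544,10.16625) → (-3.22,10.17)
v4: (5,3) → rotate → (-2.62121,5.20858) → ×s → (-5.18999,10.31298) → (-5.19,10.31)
v5: (-2,4.5) → rotate → (-4.63584,-1.66101) → ×s → (-9.17897,-3.28880) → (-9.18,-3.29)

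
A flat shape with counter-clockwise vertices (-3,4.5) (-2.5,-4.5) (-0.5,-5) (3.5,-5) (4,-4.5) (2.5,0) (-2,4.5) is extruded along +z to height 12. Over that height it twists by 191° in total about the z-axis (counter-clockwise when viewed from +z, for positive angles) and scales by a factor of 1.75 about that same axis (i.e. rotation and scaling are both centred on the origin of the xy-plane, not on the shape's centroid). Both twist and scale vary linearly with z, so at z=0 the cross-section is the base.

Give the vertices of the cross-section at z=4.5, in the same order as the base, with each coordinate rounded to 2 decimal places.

Cross-section at z=4.5: (-6.68,-1.83) (4.46,-4.86) (5.88,-2.63) (7.49,2.24) (7.09,3.05) (1.01,3.04) (-6.28,-0.61)

t = z/height = 4.5/12 = 0.375
s = 1 + (scale-1)·z/height = 1 + (1.75-1)·4.5/12 = 1.281250
θ = twist·z/height = 191°·4.5/12 = 71.6250° = 1.250092 rad
cos θ = 0.315235, sin θ = 0.949014 (intermediates below are computed at full precision and shown rounded to 5 d.p.)
v1: (-3,4.5) → rotate → (-5.21627,-1.42848) → ×s → (-6.68334,-1.83024) → (-6.68,-1.83)
v2: (-2.5,-4.5) → rotate → (3.48247,-3.79109) → ×s → (4.46192,-4.85734) → (4.46,-4.86)
v3: (-0.5,-5) → rotate → (4.58745,-2.05068) → ×s → (5.87767,-2.62744) → (5.88,-2.63)
v4: (3.5,-5) → rotate → (5.84839,1.74537) → ×s → (7.49325,2.23626) → (7.49,2.24)
v5: (4,-4.5) → rotate → (5.53150,2.37750) → ×s → (7.08724,3.04617) → (7.09,3.05)
v6: (2.5,0) → rotate → (0.78809,2.37253) → ×s → (1.00974,3.03981) → (1.01,3.04)
v7: (-2,4.5) → rotate → (-4.90103,-0.47947) → ×s → (-6.27945,-0.61432) → (-6.28,-0.61)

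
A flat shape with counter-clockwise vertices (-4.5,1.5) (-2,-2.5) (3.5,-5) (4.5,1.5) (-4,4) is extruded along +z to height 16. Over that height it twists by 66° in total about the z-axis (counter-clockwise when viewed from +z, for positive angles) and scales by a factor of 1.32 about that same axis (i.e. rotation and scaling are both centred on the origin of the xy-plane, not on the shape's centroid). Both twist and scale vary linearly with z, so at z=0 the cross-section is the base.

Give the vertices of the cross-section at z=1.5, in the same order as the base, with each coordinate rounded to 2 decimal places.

Cross-section at z=1.5: (-4.77,1.04) (-1.77,-2.78) (4.14,-4.73) (4.44,2.04) (-4.54,3.65)

t = z/height = 1.5/16 = 0.09375
s = 1 + (scale-1)·z/height = 1 + (1.32-1)·1.5/16 = 1.030000
θ = twist·z/height = 66°·1.5/16 = 6.1875° = 0.107992 rad
cos θ = 0.994175, sin θ = 0.107782 (intermediates below are computed at full precision and shown rounded to 5 d.p.)
v1: (-4.5,1.5) → rotate → (-4.63546,1.00624) → ×s → (-4.77452,1.03643) → (-4.77,1.04)
v2: (-2,-2.5) → rotate → (-1.71889,-2.70100) → ×s → (-1.77046,-2.78203) → (-1.77,-2.78)
v3: (3.5,-5) → rotate → (4.01852,-4.59363) → ×s → (4.13908,-4.73144) → (4.14,-4.73)
v4: (4.5,1.5) → rotate → (4.31211,1.97628) → ×s → (4.44147,2.03557) → (4.44,2.04)
v5: (-4,4) → rotate → (-4.40783,3.54557) → ×s → (-4.54006,3.65194) → (-4.54,3.65)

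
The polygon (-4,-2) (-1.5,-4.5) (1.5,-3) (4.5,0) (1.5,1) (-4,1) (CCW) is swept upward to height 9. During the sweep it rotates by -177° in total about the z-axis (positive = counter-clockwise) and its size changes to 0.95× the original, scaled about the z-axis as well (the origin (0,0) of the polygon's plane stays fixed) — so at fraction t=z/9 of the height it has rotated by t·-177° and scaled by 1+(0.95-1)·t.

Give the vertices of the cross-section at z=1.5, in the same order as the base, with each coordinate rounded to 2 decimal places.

t = z/height = 1.5/9 = 0.166667
s = 1 + (scale-1)·z/height = 1 + (0.95-1)·1.5/9 = 0.991667
θ = twist·z/height = -177°·1.5/9 = -29.5000° = -0.514872 rad
cos θ = 0.870356, sin θ = -0.492424 (intermediates below are computed at full precision and shown rounded to 5 d.p.)
v1: (-4,-2) → rotate → (-4.46627,0.22898) → ×s → (-4.42905,0.22707) → (-4.43,0.23)
v2: (-1.5,-4.5) → rotate → (-3.52144,-3.17797) → ×s → (-3.49209,-3.15148) → (-3.49,-3.15)
v3: (1.5,-3) → rotate → (-0.17174,-3.34970) → ×s → (-0.17031,-3.32179) → (-0.17,-3.32)
v4: (4.5,0) → rotate → (3.91660,-2.21591) → ×s → (3.88396,-2.19744) → (3.88,-2.20)
v5: (1.5,1) → rotate → (1.79796,0.13172) → ×s → (1.78297,0.13062) → (1.78,0.13)
v6: (-4,1) → rotate → (-2.98900,2.84005) → ×s → (-2.96409,2.81638) → (-2.96,2.82)

Cross-section at z=1.5: (-4.43,0.23) (-3.49,-3.15) (-0.17,-3.32) (3.88,-2.20) (1.78,0.13) (-2.96,2.82)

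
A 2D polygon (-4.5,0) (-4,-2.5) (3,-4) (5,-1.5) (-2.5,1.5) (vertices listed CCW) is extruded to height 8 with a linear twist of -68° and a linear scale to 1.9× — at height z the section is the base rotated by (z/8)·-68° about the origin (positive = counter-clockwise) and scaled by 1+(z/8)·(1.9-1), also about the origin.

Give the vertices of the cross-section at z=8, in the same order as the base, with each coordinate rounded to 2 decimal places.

Cross-section at z=8: (-3.20,7.93) (-7.25,5.27) (-4.91,-8.13) (0.92,-9.88) (0.86,5.47)

t = z/height = 8/8 = 1
s = 1 + (scale-1)·z/height = 1 + (1.9-1)·8/8 = 1.900000
θ = twist·z/height = -68°·8/8 = -68.0000° = -1.186824 rad
cos θ = 0.374607, sin θ = -0.927184 (intermediates below are computed at full precision and shown rounded to 5 d.p.)
v1: (-4.5,0) → rotate → (-1.68573,4.17233) → ×s → (-3.20289,7.92742) → (-3.20,7.93)
v2: (-4,-2.5) → rotate → (-3.81639,2.77222) → ×s → (-7.25113,5.26722) → (-7.25,5.27)
v3: (3,-4) → rotate → (-2.58492,-4.27998) → ×s → (-4.91134,-8.13196) → (-4.91,-8.13)
v4: (5,-1.5) → rotate → (0.48226,-5.19783) → ×s → (0.91629,-9.87588) → (0.92,-9.88)
v5: (-2.5,1.5) → rotate → (0.45426,2.87987) → ×s → (0.86309,5.47175) → (0.86,5.47)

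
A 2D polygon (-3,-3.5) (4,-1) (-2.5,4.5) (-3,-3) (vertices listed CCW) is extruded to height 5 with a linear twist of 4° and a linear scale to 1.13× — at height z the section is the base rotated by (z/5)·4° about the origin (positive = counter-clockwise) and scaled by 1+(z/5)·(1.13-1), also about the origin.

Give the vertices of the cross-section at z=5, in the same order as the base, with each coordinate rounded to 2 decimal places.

t = z/height = 5/5 = 1
s = 1 + (scale-1)·z/height = 1 + (1.13-1)·5/5 = 1.130000
θ = twist·z/height = 4°·5/5 = 4.0000° = 0.069813 rad
cos θ = 0.997564, sin θ = 0.069756 (intermediates below are computed at full precision and shown rounded to 5 d.p.)
v1: (-3,-3.5) → rotate → (-2.74854,-3.70074) → ×s → (-3.10586,-4.18184) → (-3.11,-4.18)
v2: (4,-1) → rotate → (4.06001,-0.71854) → ×s → (4.58781,-0.81195) → (4.59,-0.81)
v3: (-2.5,4.5) → rotate → (-2.80781,4.31465) → ×s → (-3.17283,4.87555) → (-3.17,4.88)
v4: (-3,-3) → rotate → (-2.78342,-3.20196) → ×s → (-3.14527,-3.61822) → (-3.15,-3.62)

Cross-section at z=5: (-3.11,-4.18) (4.59,-0.81) (-3.17,4.88) (-3.15,-3.62)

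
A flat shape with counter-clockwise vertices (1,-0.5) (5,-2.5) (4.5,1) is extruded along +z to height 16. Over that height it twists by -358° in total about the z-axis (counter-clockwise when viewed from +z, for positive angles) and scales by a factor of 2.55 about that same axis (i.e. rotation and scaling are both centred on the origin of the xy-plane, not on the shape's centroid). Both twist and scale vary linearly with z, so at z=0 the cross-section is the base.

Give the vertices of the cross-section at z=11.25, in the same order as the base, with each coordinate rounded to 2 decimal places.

t = z/height = 11.25/16 = 0.703125
s = 1 + (scale-1)·z/height = 1 + (2.55-1)·11.25/16 = 2.089844
θ = twist·z/height = -358°·11.25/16 = -251.7188° = -4.393321 rad
cos θ = -0.313682, sin θ = 0.949528 (intermediates below are computed at full precision and shown rounded to 5 d.p.)
v1: (1,-0.5) → rotate → (0.16108,1.10637) → ×s → (0.33664,2.31214) → (0.34,2.31)
v2: (5,-2.5) → rotate → (0.80541,5.53185) → ×s → (1.68318,11.56069) → (1.68,11.56)
v3: (4.5,1) → rotate → (-2.36110,3.95920) → ×s → (-4.93432,8.27410) → (-4.93,8.27)

Cross-section at z=11.25: (0.34,2.31) (1.68,11.56) (-4.93,8.27)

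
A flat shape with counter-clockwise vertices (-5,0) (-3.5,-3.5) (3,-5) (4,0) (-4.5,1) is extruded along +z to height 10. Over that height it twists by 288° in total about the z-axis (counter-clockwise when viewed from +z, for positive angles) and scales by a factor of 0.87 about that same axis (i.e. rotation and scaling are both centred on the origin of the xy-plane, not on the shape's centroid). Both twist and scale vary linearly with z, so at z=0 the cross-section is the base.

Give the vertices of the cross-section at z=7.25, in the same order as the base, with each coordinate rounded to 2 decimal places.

t = z/height = 7.25/10 = 0.725
s = 1 + (scale-1)·z/height = 1 + (0.87-1)·7.25/10 = 0.905750
θ = twist·z/height = 288°·7.25/10 = 208.8000° = 3.644247 rad
cos θ = -0.876307, sin θ = -0.481754 (intermediates below are computed at full precision and shown rounded to 5 d.p.)
v1: (-5,0) → rotate → (4.38153,2.40877) → ×s → (3.96857,2.18174) → (3.97,2.18)
v2: (-3.5,-3.5) → rotate → (1.38094,4.75321) → ×s → (1.25078,4.30522) → (1.25,4.31)
v3: (3,-5) → rotate → (-5.03769,2.93627) → ×s → (-4.56289,2.65953) → (-4.56,2.66)
v4: (4,0) → rotate → (-3.50523,-1.92701) → ×s → (-3.17486,-1.74539) → (-3.17,-1.75)
v5: (-4.5,1) → rotate → (4.42513,1.29158) → ×s → (4.00806,1.16985) → (4.01,1.17)

Cross-section at z=7.25: (3.97,2.18) (1.25,4.31) (-4.56,2.66) (-3.17,-1.75) (4.01,1.17)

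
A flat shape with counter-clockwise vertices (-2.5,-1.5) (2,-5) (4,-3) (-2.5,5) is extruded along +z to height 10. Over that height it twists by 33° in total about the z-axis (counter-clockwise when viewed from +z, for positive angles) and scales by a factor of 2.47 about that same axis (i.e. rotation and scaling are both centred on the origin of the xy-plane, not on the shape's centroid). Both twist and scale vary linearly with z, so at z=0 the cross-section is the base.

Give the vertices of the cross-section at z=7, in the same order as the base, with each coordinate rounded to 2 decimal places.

Cross-section at z=7: (-3.47,-4.79) (7.71,-7.74) (9.85,-2.41) (-8.65,7.34)

t = z/height = 7/10 = 0.7
s = 1 + (scale-1)·z/height = 1 + (2.47-1)·7/10 = 2.029000
θ = twist·z/height = 33°·7/10 = 23.1000° = 0.403171 rad
cos θ = 0.919821, sin θ = 0.392337 (intermediates below are computed at full precision and shown rounded to 5 d.p.)
v1: (-2.5,-1.5) → rotate → (-1.71105,-2.36058) → ×s → (-3.47172,-4.78961) → (-3.47,-4.79)
v2: (2,-5) → rotate → (3.80133,-3.81443) → ×s → (7.71290,-7.73949) → (7.71,-7.74)
v3: (4,-3) → rotate → (4.85630,-1.19012) → ×s → (9.85343,-2.41475) → (9.85,-2.41)
v4: (-2.5,5) → rotate → (-4.26124,3.61826) → ×s → (-8.64605,7.34146) → (-8.65,7.34)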